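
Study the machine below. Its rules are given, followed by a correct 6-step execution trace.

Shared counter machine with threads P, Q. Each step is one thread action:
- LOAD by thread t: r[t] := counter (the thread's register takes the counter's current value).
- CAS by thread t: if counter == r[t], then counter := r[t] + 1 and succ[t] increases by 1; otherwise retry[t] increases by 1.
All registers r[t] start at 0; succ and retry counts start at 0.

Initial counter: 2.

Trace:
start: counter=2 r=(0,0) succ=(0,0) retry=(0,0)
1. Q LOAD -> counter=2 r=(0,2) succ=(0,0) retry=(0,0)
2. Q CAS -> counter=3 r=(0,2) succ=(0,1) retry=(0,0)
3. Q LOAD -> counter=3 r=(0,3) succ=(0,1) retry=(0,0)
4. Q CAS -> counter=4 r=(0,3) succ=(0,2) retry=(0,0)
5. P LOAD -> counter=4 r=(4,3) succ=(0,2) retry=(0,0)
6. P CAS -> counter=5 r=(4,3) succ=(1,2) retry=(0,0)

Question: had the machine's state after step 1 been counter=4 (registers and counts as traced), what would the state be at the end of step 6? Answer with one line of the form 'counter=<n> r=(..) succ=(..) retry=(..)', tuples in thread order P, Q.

state after step 1 := counter=4 r=(0,2) succ=(0,0) retry=(0,0)
2. Q CAS -> counter=4 r=(0,2) succ=(0,0) retry=(0,1)
3. Q LOAD -> counter=4 r=(0,4) succ=(0,0) retry=(0,1)
4. Q CAS -> counter=5 r=(0,4) succ=(0,1) retry=(0,1)
5. P LOAD -> counter=5 r=(5,4) succ=(0,1) retry=(0,1)
6. P CAS -> counter=6 r=(5,4) succ=(1,1) retry=(0,1)

counter=6 r=(5,4) succ=(1,1) retry=(0,1)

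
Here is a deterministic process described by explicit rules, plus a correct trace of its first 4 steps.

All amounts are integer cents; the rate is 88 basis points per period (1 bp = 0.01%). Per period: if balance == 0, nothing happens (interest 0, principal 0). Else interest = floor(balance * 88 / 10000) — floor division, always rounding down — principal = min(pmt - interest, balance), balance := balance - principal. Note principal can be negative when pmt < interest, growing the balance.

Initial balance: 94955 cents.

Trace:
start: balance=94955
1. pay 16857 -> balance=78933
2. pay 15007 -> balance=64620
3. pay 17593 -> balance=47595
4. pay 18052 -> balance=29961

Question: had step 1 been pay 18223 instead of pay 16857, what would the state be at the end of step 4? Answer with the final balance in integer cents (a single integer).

(re-executing from step 1 with the substitution; state before step 1: balance=94955)
1. pay 18223 -> balance=77567
2. pay 15007 -> balance=63242
3. pay 17593 -> balance=46205
4. pay 18052 -> balance=28559

28559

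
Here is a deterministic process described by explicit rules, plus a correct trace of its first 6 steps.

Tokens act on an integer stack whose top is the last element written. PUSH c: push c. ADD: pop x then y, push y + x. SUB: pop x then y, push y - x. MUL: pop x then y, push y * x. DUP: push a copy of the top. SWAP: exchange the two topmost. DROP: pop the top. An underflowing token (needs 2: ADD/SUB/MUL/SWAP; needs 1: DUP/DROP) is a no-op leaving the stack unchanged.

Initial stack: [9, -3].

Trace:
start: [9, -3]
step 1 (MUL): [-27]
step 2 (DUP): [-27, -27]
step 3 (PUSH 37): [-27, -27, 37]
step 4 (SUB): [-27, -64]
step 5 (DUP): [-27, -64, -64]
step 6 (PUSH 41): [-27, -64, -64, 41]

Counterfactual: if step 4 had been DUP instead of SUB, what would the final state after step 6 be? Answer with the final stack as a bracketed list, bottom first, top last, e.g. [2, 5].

(re-executing from step 4 with the substitution; state before step 4: [-27, -27, 37])
step 4 (DUP): [-27, -27, 37, 37]
step 5 (DUP): [-27, -27, 37, 37, 37]
step 6 (PUSH 41): [-27, -27, 37, 37, 37, 41]

[-27, -27, 37, 37, 37, 41]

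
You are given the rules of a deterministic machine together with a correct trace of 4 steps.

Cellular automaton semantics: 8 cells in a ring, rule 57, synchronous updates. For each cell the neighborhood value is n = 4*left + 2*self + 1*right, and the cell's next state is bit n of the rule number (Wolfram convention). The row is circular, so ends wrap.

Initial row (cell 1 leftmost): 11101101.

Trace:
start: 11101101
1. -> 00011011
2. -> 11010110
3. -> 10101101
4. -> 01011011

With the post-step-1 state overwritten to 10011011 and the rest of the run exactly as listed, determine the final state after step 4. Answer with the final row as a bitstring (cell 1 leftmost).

10011010

state after step 1 := 10011011
2. -> 01010110
3. -> 00101101
4. -> 10011010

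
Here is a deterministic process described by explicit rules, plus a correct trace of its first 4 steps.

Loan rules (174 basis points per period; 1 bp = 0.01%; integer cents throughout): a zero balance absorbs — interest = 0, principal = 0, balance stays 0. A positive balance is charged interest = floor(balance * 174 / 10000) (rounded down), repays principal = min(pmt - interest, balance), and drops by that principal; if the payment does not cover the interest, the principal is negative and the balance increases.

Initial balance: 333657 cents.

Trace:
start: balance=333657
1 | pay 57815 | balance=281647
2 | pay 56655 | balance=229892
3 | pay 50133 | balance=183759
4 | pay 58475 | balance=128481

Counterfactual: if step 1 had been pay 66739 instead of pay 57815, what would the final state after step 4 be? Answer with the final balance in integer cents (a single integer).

(re-executing from step 1 with the substitution; state before step 1: balance=333657)
1 | pay 66739 | balance=272723
2 | pay 56655 | balance=220813
3 | pay 50133 | balance=174522
4 | pay 58475 | balance=119083

119083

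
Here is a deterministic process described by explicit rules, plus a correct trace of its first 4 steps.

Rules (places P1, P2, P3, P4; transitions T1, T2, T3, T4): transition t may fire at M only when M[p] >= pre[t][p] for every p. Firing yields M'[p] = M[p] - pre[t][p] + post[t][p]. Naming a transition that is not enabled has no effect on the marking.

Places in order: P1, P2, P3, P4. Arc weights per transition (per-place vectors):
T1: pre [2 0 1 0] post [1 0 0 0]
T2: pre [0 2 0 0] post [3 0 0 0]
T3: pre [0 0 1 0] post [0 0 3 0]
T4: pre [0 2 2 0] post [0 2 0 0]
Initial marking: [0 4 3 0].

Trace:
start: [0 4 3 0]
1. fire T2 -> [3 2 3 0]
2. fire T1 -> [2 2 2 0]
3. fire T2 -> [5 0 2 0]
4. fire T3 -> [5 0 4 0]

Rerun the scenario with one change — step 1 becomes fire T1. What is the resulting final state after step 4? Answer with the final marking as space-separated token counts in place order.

(re-executing from step 1 with the substitution; state before step 1: [0 4 3 0])
1. fire T1 -> [0 4 3 0]
2. fire T1 -> [0 4 3 0]
3. fire T2 -> [3 2 3 0]
4. fire T3 -> [3 2 5 0]

3 2 5 0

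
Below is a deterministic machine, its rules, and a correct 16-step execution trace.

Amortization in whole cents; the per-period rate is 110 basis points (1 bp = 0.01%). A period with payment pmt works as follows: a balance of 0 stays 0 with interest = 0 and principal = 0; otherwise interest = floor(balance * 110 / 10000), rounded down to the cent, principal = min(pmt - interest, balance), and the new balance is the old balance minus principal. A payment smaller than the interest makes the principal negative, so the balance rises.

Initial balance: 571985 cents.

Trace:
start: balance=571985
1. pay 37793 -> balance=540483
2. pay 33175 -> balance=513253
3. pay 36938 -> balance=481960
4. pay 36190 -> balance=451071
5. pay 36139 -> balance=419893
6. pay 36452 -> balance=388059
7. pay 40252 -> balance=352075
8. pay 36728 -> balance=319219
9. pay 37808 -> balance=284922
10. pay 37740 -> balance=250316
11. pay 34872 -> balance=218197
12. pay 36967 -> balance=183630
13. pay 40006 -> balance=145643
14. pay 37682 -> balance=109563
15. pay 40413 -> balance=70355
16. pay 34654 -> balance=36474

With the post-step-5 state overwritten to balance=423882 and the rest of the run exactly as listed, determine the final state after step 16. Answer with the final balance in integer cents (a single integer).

state after step 5 := balance=423882
6. pay 36452 -> balance=392092
7. pay 40252 -> balance=356153
8. pay 36728 -> balance=323342
9. pay 37808 -> balance=289090
10. pay 37740 -> balance=254529
11. pay 34872 -> balance=222456
12. pay 36967 -> balance=187936
13. pay 40006 -> balance=149997
14. pay 37682 -> balance=113964
15. pay 40413 -> balance=74804
16. pay 34654 -> balance=40972

40972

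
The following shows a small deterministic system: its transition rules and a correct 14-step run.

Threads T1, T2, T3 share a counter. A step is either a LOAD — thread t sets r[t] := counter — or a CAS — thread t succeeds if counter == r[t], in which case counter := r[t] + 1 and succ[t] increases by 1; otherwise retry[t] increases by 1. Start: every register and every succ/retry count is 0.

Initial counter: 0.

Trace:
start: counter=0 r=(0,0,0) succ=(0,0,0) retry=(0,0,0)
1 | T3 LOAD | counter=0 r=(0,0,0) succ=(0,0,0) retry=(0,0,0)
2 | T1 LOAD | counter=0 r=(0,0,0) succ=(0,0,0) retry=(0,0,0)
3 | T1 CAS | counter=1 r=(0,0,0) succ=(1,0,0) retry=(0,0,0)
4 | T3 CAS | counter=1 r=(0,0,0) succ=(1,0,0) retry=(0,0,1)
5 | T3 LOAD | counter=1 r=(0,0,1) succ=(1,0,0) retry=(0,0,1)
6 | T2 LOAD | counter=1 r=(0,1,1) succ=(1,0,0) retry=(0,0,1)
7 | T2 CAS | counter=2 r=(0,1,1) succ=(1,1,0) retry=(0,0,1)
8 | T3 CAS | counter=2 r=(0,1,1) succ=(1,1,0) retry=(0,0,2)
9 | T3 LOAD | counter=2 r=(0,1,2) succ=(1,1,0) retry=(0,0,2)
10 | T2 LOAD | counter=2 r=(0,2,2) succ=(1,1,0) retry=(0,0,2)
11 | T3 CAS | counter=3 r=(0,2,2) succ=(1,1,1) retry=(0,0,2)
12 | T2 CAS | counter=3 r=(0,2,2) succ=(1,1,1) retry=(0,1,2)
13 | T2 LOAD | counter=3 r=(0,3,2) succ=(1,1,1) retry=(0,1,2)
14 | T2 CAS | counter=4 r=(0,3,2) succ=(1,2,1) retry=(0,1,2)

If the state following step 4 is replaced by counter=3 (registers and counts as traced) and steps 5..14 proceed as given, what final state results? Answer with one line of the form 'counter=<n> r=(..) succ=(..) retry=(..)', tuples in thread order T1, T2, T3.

state after step 4 := counter=3 r=(0,0,0) succ=(1,0,0) retry=(0,0,1)
5 | T3 LOAD | counter=3 r=(0,0,3) succ=(1,0,0) retry=(0,0,1)
6 | T2 LOAD | counter=3 r=(0,3,3) succ=(1,0,0) retry=(0,0,1)
7 | T2 CAS | counter=4 r=(0,3,3) succ=(1,1,0) retry=(0,0,1)
8 | T3 CAS | counter=4 r=(0,3,3) succ=(1,1,0) retry=(0,0,2)
9 | T3 LOAD | counter=4 r=(0,3,4) succ=(1,1,0) retry=(0,0,2)
10 | T2 LOAD | counter=4 r=(0,4,4) succ=(1,1,0) retry=(0,0,2)
11 | T3 CAS | counter=5 r=(0,4,4) succ=(1,1,1) retry=(0,0,2)
12 | T2 CAS | counter=5 r=(0,4,4) succ=(1,1,1) retry=(0,1,2)
13 | T2 LOAD | counter=5 r=(0,5,4) succ=(1,1,1) retry=(0,1,2)
14 | T2 CAS | counter=6 r=(0,5,4) succ=(1,2,1) retry=(0,1,2)

counter=6 r=(0,5,4) succ=(1,2,1) retry=(0,1,2)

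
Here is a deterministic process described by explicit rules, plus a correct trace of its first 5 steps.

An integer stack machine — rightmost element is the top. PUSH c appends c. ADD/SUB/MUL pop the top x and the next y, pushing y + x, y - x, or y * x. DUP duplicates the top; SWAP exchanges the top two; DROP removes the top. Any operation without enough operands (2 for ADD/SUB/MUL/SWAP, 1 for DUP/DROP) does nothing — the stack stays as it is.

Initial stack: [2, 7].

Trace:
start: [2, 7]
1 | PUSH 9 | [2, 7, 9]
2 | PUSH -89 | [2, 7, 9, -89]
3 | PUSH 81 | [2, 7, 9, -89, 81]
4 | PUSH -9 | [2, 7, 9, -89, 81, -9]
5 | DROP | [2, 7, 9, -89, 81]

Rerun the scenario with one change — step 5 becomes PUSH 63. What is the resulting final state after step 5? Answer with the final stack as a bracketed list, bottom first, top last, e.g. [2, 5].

[2, 7, 9, -89, 81, -9, 63]

(re-executing from step 5 with the substitution; state before step 5: [2, 7, 9, -89, 81, -9])
5 | PUSH 63 | [2, 7, 9, -89, 81, -9, 63]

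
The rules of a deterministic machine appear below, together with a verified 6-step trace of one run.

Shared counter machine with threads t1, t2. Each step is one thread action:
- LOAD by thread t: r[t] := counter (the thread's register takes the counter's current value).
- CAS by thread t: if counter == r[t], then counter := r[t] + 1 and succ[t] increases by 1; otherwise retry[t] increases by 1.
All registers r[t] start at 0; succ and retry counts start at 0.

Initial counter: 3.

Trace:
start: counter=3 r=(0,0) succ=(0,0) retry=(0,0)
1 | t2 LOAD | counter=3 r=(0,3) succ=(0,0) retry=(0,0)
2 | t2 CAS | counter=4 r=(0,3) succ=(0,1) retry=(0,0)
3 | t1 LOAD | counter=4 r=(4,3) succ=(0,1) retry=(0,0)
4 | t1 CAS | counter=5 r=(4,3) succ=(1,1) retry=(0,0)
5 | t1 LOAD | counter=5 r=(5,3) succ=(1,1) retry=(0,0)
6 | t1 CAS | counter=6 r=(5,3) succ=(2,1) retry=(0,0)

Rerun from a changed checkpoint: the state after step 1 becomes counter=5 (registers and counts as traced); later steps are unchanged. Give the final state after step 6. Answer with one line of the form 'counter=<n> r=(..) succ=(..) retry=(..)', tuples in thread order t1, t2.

state after step 1 := counter=5 r=(0,3) succ=(0,0) retry=(0,0)
2 | t2 CAS | counter=5 r=(0,3) succ=(0,0) retry=(0,1)
3 | t1 LOAD | counter=5 r=(5,3) succ=(0,0) retry=(0,1)
4 | t1 CAS | counter=6 r=(5,3) succ=(1,0) retry=(0,1)
5 | t1 LOAD | counter=6 r=(6,3) succ=(1,0) retry=(0,1)
6 | t1 CAS | counter=7 r=(6,3) succ=(2,0) retry=(0,1)

counter=7 r=(6,3) succ=(2,0) retry=(0,1)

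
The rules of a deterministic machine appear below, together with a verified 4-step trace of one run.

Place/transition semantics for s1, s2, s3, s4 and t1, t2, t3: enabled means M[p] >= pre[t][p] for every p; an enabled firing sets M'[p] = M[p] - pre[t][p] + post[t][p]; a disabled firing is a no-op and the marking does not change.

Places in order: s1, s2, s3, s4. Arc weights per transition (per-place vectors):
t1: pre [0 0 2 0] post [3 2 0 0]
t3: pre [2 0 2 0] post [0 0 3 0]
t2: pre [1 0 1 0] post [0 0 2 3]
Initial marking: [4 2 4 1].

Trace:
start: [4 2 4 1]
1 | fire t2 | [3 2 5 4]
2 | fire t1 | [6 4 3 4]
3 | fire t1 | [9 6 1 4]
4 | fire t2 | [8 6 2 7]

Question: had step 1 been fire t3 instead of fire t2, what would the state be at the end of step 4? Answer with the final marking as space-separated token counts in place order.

7 6 2 4

(re-executing from step 1 with the substitution; state before step 1: [4 2 4 1])
1 | fire t3 | [2 2 5 1]
2 | fire t1 | [5 4 3 1]
3 | fire t1 | [8 6 1 1]
4 | fire t2 | [7 6 2 4]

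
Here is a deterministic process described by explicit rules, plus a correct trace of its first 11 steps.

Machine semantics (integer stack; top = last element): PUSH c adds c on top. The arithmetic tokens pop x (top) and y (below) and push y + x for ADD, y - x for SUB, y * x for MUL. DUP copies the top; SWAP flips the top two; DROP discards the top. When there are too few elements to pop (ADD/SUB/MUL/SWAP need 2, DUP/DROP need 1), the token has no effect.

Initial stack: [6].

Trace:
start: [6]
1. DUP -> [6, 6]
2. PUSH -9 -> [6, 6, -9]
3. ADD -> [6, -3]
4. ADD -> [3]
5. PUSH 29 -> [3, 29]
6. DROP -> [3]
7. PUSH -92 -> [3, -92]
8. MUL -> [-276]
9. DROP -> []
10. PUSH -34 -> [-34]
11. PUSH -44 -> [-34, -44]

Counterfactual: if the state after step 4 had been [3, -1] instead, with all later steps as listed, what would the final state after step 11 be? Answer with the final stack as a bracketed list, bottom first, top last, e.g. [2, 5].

state after step 4 := [3, -1]
5. PUSH 29 -> [3, -1, 29]
6. DROP -> [3, -1]
7. PUSH -92 -> [3, -1, -92]
8. MUL -> [3, 92]
9. DROP -> [3]
10. PUSH -34 -> [3, -34]
11. PUSH -44 -> [3, -34, -44]

[3, -34, -44]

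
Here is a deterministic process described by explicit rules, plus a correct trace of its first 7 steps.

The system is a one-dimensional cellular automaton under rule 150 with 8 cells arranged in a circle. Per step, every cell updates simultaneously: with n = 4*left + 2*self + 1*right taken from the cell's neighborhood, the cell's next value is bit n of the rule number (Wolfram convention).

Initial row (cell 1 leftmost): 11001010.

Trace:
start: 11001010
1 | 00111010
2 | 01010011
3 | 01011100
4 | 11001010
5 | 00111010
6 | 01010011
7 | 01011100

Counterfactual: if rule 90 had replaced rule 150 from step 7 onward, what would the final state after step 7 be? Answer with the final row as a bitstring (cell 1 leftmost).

(re-executing step 7 under rule 90; state before step 7: 01010011)
7 | 00001111

00001111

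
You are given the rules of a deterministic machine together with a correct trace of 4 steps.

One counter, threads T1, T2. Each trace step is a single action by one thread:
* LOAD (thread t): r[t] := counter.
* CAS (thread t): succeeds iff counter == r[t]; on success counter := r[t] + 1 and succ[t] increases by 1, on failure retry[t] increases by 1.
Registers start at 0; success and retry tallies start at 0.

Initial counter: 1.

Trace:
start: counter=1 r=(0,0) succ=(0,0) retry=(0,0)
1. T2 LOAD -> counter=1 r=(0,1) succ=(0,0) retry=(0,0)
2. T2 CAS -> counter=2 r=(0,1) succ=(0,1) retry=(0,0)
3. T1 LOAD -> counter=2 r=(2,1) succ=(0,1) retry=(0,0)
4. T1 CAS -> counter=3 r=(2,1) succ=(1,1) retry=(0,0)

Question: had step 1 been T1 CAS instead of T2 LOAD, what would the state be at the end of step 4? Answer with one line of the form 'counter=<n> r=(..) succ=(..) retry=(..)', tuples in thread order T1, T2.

(re-executing from step 1 with the substitution; state before step 1: counter=1 r=(0,0) succ=(0,0) retry=(0,0))
1. T1 CAS -> counter=1 r=(0,0) succ=(0,0) retry=(1,0)
2. T2 CAS -> counter=1 r=(0,0) succ=(0,0) retry=(1,1)
3. T1 LOAD -> counter=1 r=(1,0) succ=(0,0) retry=(1,1)
4. T1 CAS -> counter=2 r=(1,0) succ=(1,0) retry=(1,1)

counter=2 r=(1,0) succ=(1,0) retry=(1,1)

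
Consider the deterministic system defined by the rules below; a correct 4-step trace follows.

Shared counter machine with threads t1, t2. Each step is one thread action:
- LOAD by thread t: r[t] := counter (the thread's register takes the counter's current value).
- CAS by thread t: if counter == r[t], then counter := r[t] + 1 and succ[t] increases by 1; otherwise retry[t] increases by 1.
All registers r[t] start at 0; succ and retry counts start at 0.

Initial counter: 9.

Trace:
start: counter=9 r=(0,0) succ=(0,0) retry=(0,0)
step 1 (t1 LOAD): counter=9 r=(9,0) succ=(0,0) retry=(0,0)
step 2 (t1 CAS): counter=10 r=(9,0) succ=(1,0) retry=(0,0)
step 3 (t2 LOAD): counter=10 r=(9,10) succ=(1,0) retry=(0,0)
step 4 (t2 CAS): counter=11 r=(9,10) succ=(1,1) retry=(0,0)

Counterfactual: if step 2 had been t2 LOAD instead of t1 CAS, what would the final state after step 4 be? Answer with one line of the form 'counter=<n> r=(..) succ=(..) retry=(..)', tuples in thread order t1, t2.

counter=10 r=(9,9) succ=(0,1) retry=(0,0)

(re-executing from step 2 with the substitution; state before step 2: counter=9 r=(9,0) succ=(0,0) retry=(0,0))
step 2 (t2 LOAD): counter=9 r=(9,9) succ=(0,0) retry=(0,0)
step 3 (t2 LOAD): counter=9 r=(9,9) succ=(0,0) retry=(0,0)
step 4 (t2 CAS): counter=10 r=(9,9) succ=(0,1) retry=(0,0)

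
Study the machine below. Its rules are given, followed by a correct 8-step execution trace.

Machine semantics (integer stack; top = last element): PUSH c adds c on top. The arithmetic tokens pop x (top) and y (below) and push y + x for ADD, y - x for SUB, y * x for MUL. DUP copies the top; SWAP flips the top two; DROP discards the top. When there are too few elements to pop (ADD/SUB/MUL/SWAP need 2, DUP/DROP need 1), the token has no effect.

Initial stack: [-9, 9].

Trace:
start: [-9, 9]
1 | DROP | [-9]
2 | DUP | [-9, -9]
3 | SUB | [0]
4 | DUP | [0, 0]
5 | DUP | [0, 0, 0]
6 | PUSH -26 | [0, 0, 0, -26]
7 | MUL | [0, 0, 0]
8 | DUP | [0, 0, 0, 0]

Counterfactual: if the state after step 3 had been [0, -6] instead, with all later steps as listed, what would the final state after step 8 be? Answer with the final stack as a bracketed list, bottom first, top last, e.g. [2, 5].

state after step 3 := [0, -6]
4 | DUP | [0, -6, -6]
5 | DUP | [0, -6, -6, -6]
6 | PUSH -26 | [0, -6, -6, -6, -26]
7 | MUL | [0, -6, -6, 156]
8 | DUP | [0, -6, -6, 156, 156]

[0, -6, -6, 156, 156]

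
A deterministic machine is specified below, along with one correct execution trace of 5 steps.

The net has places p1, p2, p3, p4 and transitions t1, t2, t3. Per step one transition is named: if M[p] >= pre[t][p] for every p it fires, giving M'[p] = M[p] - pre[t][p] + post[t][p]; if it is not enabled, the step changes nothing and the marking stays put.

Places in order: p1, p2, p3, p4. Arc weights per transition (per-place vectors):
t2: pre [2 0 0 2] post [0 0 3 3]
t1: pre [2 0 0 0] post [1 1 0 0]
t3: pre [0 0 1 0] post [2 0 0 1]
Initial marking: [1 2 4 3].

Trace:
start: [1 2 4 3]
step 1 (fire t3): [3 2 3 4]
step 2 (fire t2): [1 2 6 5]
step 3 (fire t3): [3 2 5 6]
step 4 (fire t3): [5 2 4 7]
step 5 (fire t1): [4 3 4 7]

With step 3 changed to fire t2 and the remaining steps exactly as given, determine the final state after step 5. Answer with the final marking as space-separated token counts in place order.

(re-executing from step 3 with the substitution; state before step 3: [1 2 6 5])
step 3 (fire t2): [1 2 6 5]
step 4 (fire t3): [3 2 5 6]
step 5 (fire t1): [2 3 5 6]

2 3 5 6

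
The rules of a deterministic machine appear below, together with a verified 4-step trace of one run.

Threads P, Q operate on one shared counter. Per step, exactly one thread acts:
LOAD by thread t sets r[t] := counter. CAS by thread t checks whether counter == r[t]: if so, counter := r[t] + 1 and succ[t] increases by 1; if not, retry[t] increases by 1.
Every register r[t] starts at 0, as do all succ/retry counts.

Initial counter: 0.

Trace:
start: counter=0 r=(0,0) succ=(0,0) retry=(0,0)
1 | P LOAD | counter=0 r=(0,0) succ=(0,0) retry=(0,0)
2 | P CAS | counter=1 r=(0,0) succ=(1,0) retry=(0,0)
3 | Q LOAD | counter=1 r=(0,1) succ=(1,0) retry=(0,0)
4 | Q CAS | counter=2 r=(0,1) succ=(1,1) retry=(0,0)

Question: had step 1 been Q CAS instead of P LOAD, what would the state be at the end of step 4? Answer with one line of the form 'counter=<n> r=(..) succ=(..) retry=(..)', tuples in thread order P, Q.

(re-executing from step 1 with the substitution; state before step 1: counter=0 r=(0,0) succ=(0,0) retry=(0,0))
1 | Q CAS | counter=1 r=(0,0) succ=(0,1) retry=(0,0)
2 | P CAS | counter=1 r=(0,0) succ=(0,1) retry=(1,0)
3 | Q LOAD | counter=1 r=(0,1) succ=(0,1) retry=(1,0)
4 | Q CAS | counter=2 r=(0,1) succ=(0,2) retry=(1,0)

counter=2 r=(0,1) succ=(0,2) retry=(1,0)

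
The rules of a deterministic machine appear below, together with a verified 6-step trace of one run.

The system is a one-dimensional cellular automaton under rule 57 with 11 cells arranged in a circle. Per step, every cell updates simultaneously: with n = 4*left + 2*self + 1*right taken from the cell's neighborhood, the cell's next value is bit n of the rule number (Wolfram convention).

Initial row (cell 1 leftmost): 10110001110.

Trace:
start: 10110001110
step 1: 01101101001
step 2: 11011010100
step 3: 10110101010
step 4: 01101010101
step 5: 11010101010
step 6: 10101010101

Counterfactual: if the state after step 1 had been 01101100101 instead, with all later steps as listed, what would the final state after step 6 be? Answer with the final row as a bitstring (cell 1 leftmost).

state after step 1 := 01101100101
step 2: 11011010010
step 3: 10110101001
step 4: 01101010101
step 5: 11010101010
step 6: 10101010101

10101010101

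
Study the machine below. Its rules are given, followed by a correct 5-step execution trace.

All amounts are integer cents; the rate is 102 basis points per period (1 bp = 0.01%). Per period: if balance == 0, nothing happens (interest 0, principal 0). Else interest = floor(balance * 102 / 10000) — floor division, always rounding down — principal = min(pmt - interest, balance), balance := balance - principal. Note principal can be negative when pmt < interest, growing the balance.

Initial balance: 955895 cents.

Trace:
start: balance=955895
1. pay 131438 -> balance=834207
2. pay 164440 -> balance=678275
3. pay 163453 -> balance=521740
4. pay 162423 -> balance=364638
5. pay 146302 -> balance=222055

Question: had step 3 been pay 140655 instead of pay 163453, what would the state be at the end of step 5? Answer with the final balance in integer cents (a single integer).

245321

(re-executing from step 3 with the substitution; state before step 3: balance=678275)
3. pay 140655 -> balance=544538
4. pay 162423 -> balance=387669
5. pay 146302 -> balance=245321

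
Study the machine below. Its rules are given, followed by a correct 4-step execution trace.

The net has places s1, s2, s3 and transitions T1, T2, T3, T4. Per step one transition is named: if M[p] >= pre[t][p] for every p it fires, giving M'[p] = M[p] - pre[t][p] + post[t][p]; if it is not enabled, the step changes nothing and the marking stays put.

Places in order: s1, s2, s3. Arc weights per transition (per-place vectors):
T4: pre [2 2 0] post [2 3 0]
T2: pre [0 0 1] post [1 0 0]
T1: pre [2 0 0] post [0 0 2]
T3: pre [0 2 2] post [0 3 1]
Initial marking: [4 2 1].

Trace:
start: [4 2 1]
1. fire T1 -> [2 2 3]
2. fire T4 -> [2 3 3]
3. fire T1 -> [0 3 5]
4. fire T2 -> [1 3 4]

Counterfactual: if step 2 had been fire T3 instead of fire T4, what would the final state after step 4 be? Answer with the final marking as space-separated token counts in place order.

(re-executing from step 2 with the substitution; state before step 2: [2 2 3])
2. fire T3 -> [2 3 2]
3. fire T1 -> [0 3 4]
4. fire T2 -> [1 3 3]

1 3 3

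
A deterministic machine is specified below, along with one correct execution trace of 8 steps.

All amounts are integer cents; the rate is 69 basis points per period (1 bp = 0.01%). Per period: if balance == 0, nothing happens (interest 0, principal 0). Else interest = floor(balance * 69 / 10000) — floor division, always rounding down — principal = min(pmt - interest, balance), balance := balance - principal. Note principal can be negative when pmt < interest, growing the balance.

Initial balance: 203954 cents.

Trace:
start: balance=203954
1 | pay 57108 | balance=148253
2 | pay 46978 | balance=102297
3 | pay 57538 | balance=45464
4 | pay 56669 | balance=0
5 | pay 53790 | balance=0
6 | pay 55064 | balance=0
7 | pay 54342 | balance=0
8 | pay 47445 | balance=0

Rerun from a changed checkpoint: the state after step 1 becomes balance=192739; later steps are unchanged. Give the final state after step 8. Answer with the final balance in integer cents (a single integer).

0

state after step 1 := balance=192739
2 | pay 46978 | balance=147090
3 | pay 57538 | balance=90566
4 | pay 56669 | balance=34521
5 | pay 53790 | balance=0
6 | pay 55064 | balance=0
7 | pay 54342 | balance=0
8 | pay 47445 | balance=0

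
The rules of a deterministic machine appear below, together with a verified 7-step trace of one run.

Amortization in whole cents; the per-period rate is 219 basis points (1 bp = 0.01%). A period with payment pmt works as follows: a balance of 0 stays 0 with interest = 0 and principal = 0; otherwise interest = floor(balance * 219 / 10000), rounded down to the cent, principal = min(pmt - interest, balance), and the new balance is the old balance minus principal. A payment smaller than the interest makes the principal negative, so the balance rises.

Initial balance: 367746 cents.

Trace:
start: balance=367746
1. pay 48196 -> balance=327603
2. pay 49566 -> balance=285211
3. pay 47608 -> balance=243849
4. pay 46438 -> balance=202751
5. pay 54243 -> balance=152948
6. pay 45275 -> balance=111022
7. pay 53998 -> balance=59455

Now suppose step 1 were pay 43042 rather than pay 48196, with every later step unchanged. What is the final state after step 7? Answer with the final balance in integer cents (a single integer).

65324

(re-executing from step 1 with the substitution; state before step 1: balance=367746)
1. pay 43042 -> balance=332757
2. pay 49566 -> balance=290478
3. pay 47608 -> balance=249231
4. pay 46438 -> balance=208251
5. pay 54243 -> balance=158568
6. pay 45275 -> balance=116765
7. pay 53998 -> balance=65324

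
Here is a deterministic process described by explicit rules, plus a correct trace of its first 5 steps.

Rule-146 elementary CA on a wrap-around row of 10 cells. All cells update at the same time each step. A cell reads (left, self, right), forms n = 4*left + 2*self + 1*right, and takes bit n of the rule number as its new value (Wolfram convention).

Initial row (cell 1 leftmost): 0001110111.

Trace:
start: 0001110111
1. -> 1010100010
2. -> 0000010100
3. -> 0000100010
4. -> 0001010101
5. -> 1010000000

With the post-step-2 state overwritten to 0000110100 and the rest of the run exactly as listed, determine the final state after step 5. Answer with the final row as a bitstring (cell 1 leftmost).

state after step 2 := 0000110100
3. -> 0001000010
4. -> 0010100101
5. -> 1100011000

1100011000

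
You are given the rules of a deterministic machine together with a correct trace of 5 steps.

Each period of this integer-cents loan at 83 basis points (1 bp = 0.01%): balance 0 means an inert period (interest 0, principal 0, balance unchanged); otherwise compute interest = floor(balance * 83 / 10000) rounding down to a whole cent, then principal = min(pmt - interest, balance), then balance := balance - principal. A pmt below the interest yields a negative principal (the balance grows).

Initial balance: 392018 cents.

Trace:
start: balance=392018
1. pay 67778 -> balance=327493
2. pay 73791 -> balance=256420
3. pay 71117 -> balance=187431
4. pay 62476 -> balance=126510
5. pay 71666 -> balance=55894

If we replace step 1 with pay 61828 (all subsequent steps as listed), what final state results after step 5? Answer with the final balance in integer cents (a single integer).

62043

(re-executing from step 1 with the substitution; state before step 1: balance=392018)
1. pay 61828 -> balance=333443
2. pay 73791 -> balance=262419
3. pay 71117 -> balance=193480
4. pay 62476 -> balance=132609
5. pay 71666 -> balance=62043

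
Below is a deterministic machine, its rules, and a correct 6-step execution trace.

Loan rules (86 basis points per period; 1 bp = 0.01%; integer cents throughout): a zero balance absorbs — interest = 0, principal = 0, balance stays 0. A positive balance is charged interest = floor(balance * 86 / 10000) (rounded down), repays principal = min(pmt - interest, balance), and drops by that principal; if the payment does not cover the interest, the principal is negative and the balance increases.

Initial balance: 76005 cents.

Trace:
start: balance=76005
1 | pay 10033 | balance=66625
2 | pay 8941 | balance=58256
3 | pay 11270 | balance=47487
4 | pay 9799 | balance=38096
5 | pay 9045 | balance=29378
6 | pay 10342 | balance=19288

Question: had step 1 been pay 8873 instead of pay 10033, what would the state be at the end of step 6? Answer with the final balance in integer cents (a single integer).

(re-executing from step 1 with the substitution; state before step 1: balance=76005)
1 | pay 8873 | balance=67785
2 | pay 8941 | balance=59426
3 | pay 11270 | balance=48667
4 | pay 9799 | balance=39286
5 | pay 9045 | balance=30578
6 | pay 10342 | balance=20498

20498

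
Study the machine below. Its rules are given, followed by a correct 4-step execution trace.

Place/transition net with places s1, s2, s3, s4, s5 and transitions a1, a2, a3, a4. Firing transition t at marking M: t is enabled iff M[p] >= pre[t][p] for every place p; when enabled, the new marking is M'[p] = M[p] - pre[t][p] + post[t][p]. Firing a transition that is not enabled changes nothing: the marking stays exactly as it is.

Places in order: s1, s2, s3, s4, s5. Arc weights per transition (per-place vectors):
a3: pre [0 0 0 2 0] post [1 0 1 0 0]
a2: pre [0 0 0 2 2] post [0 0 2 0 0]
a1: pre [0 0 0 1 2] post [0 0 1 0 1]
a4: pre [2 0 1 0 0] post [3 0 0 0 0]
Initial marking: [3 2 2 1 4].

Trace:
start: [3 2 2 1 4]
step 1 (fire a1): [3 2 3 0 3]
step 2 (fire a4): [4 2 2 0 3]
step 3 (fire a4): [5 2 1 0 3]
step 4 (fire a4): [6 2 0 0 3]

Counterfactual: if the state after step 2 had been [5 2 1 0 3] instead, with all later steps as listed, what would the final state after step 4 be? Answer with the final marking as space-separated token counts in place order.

6 2 0 0 3

state after step 2 := [5 2 1 0 3]
step 3 (fire a4): [6 2 0 0 3]
step 4 (fire a4): [6 2 0 0 3]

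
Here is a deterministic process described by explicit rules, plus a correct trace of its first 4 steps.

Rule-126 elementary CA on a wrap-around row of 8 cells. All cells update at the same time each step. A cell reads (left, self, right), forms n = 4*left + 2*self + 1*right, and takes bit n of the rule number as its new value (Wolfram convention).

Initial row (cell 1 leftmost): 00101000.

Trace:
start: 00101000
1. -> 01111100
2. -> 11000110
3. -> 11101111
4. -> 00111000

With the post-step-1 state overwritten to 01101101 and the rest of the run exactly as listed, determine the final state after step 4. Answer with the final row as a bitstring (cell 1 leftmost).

state after step 1 := 01101101
2. -> 11111111
3. -> 00000000
4. -> 00000000

00000000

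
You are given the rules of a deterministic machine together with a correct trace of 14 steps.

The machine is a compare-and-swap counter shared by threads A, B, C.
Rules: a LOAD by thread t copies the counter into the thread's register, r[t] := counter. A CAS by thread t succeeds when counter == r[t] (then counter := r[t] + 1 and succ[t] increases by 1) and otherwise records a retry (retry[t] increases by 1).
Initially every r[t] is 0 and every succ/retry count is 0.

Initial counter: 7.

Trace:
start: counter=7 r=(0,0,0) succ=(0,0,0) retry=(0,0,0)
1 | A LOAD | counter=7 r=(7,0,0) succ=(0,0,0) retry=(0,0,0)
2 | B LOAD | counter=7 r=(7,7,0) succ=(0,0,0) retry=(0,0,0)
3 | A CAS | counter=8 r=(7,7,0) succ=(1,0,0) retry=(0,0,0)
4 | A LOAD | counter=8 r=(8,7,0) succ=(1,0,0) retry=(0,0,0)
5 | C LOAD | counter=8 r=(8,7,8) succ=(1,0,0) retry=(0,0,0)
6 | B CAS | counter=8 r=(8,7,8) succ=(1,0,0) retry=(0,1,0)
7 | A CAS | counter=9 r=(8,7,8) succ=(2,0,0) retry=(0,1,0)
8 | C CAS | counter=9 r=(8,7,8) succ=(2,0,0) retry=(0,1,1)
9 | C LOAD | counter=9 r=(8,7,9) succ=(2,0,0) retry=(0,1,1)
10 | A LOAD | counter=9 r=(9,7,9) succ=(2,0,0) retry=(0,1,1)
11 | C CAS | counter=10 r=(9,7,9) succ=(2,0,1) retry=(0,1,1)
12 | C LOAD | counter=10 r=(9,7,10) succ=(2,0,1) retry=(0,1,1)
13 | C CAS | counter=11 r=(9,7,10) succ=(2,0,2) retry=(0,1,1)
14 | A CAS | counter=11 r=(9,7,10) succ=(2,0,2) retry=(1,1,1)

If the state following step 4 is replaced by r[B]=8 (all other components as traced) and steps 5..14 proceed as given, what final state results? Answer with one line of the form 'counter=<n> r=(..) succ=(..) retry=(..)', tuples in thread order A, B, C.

state after step 4 := counter=8 r=(8,8,0) succ=(1,0,0) retry=(0,0,0)
5 | C LOAD | counter=8 r=(8,8,8) succ=(1,0,0) retry=(0,0,0)
6 | B CAS | counter=9 r=(8,8,8) succ=(1,1,0) retry=(0,0,0)
7 | A CAS | counter=9 r=(8,8,8) succ=(1,1,0) retry=(1,0,0)
8 | C CAS | counter=9 r=(8,8,8) succ=(1,1,0) retry=(1,0,1)
9 | C LOAD | counter=9 r=(8,8,9) succ=(1,1,0) retry=(1,0,1)
10 | A LOAD | counter=9 r=(9,8,9) succ=(1,1,0) retry=(1,0,1)
11 | C CAS | counter=10 r=(9,8,9) succ=(1,1,1) retry=(1,0,1)
12 | C LOAD | counter=10 r=(9,8,10) succ=(1,1,1) retry=(1,0,1)
13 | C CAS | counter=11 r=(9,8,10) succ=(1,1,2) retry=(1,0,1)
14 | A CAS | counter=11 r=(9,8,10) succ=(1,1,2) retry=(2,0,1)

counter=11 r=(9,8,10) succ=(1,1,2) retry=(2,0,1)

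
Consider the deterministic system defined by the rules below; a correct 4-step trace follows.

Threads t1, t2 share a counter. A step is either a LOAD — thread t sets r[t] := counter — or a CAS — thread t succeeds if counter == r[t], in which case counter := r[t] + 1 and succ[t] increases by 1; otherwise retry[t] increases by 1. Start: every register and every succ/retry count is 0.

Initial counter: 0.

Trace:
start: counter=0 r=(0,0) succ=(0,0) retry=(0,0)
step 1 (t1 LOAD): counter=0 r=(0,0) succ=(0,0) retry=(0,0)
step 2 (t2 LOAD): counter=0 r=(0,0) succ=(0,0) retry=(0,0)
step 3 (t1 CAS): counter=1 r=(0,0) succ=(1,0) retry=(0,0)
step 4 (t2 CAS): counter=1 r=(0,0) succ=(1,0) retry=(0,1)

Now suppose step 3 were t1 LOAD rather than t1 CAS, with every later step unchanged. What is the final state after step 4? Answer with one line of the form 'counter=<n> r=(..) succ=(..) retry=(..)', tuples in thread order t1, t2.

counter=1 r=(0,0) succ=(0,1) retry=(0,0)

(re-executing from step 3 with the substitution; state before step 3: counter=0 r=(0,0) succ=(0,0) retry=(0,0))
step 3 (t1 LOAD): counter=0 r=(0,0) succ=(0,0) retry=(0,0)
step 4 (t2 CAS): counter=1 r=(0,0) succ=(0,1) retry=(0,0)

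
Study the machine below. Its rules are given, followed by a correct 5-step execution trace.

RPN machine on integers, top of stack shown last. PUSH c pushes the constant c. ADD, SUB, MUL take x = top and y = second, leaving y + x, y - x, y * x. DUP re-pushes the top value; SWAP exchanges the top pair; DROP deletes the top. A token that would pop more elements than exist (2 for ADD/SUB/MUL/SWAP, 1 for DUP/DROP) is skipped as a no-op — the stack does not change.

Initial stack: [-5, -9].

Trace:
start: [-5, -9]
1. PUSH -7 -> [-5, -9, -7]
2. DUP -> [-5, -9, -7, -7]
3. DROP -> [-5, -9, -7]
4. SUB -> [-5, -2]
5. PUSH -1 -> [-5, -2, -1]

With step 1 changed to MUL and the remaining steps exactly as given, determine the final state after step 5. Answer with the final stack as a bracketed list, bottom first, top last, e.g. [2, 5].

(re-executing from step 1 with the substitution; state before step 1: [-5, -9])
1. MUL -> [45]
2. DUP -> [45, 45]
3. DROP -> [45]
4. SUB -> [45]
5. PUSH -1 -> [45, -1]

[45, -1]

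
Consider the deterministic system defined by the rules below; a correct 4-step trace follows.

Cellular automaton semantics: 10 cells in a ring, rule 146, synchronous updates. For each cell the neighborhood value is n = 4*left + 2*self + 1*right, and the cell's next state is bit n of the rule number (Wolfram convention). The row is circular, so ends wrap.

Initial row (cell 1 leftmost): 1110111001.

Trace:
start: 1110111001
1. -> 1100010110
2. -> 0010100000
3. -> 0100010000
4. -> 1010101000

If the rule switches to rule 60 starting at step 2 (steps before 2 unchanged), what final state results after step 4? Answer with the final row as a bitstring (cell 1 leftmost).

1100111010

(re-executing steps 2..4 under rule 60; state before step 2: 1100010110)
2. -> 1010011101
3. -> 0111010011
4. -> 1100111010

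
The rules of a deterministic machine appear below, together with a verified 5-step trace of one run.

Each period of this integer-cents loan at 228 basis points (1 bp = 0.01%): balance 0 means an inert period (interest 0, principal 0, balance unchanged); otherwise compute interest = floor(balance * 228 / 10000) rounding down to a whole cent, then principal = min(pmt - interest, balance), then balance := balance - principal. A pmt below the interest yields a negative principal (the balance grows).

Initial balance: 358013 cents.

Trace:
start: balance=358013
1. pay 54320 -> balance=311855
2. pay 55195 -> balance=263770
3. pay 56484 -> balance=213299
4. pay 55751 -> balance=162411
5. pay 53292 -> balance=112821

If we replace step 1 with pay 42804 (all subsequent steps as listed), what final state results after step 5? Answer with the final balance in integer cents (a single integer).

125423

(re-executing from step 1 with the substitution; state before step 1: balance=358013)
1. pay 42804 -> balance=323371
2. pay 55195 -> balance=275548
3. pay 56484 -> balance=225346
4. pay 55751 -> balance=174732
5. pay 53292 -> balance=125423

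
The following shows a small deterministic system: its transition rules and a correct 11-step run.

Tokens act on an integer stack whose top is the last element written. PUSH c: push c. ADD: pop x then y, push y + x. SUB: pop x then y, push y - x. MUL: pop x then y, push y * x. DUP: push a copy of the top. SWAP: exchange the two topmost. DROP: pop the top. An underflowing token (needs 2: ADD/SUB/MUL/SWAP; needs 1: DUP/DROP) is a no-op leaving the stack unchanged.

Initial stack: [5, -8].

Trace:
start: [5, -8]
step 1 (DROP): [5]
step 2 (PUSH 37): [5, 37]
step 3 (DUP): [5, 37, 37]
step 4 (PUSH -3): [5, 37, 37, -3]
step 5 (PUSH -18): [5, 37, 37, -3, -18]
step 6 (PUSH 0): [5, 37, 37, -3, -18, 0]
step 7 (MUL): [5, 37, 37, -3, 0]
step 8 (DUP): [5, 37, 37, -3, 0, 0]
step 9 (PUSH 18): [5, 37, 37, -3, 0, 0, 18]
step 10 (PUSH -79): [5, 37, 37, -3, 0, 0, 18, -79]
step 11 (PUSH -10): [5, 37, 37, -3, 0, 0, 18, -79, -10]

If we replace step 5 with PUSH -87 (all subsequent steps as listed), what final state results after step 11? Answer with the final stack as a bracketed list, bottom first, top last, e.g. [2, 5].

(re-executing from step 5 with the substitution; state before step 5: [5, 37, 37, -3])
step 5 (PUSH -87): [5, 37, 37, -3, -87]
step 6 (PUSH 0): [5, 37, 37, -3, -87, 0]
step 7 (MUL): [5, 37, 37, -3, 0]
step 8 (DUP): [5, 37, 37, -3, 0, 0]
step 9 (PUSH 18): [5, 37, 37, -3, 0, 0, 18]
step 10 (PUSH -79): [5, 37, 37, -3, 0, 0, 18, -79]
step 11 (PUSH -10): [5, 37, 37, -3, 0, 0, 18, -79, -10]

[5, 37, 37, -3, 0, 0, 18, -79, -10]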